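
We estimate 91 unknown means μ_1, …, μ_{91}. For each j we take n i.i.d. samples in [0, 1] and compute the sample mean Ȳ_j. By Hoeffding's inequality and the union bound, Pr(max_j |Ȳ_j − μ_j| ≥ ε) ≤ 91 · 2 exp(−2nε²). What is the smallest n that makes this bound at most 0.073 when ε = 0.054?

1342

Need 2·91·exp(−2nε²) ≤ 0.073, i.e. exp(−2nε²) ≤ 0.073/182.
So 2nε² ≥ ln(182/0.073) = 7.821303.
Hence n ≥ 7.821303/(2·0.054²) = 1341.101.
The smallest integer n is 1342.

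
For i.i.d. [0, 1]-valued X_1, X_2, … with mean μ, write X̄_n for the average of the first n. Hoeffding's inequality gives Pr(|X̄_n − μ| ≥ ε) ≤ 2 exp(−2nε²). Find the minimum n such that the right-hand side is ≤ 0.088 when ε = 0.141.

79

Require 2·exp(−2nε²) ≤ 0.088, i.e. 2nε² ≥ ln(2/0.088) = 3.123566.
So n ≥ 3.123566 / (2·0.141²) = 78.557.
The smallest integer n is 79.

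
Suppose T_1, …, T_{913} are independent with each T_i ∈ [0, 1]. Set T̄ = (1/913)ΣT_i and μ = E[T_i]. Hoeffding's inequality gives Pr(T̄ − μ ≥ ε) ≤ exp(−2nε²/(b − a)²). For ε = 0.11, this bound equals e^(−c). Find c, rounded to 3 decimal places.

22.095

c = 2nε²/(b − a)² = 2·913·0.11² / 1² = 22.0946.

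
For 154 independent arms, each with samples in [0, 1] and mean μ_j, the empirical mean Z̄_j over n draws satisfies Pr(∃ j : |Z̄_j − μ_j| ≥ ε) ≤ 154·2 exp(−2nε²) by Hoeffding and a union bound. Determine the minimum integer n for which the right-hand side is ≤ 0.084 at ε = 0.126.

259

Need 2·154·exp(−2nε²) ≤ 0.084, i.e. exp(−2nε²) ≤ 0.084/308.
So 2nε² ≥ ln(308/0.084) = 8.207038.
Hence n ≥ 8.207038/(2·0.126²) = 258.473.
The smallest integer n is 259.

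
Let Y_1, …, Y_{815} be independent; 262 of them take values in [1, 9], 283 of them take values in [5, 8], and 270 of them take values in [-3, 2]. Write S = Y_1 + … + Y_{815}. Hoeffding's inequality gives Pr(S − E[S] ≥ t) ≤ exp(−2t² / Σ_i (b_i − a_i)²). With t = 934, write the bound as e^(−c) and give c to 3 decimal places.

66.937

Σ(b_i − a_i)² = 262·8² + 283·3² + 270·5² = 26065.
c = 2t² / 26065 = 2·934² / 26065 = 66.9370.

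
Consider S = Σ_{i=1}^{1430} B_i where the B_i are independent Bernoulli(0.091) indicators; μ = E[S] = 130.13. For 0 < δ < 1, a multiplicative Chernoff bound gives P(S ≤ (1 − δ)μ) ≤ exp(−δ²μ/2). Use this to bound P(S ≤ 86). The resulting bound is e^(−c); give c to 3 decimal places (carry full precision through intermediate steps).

Write 86 = (1 − δ)μ, so δ = 1 − 86/130.13 = 0.3391224…
Then the exponent is δ²μ/2 = (μ − 86)²/(2μ) = 7.482736.

7.483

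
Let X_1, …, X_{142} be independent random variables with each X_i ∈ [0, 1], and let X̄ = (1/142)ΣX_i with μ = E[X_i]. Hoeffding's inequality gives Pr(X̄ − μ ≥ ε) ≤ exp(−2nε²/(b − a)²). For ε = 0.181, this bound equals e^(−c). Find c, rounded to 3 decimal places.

c = 2nε²/(b − a)² = 2·142·0.181² / 1² = 9.3041.

9.304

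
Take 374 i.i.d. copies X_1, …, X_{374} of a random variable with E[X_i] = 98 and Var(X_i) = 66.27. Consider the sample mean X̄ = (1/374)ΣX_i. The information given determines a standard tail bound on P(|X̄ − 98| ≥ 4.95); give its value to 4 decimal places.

0.0072

With mean and variance of each term known, Chebyshev's inequality bounds the deviation of the sum (or sample mean).
Var(X̄) = Var(X_i)/n = 66.27/374 = 0.17719.
Chebyshev: P(|X̄ − 98| ≥ 4.95) ≤ Var(X̄)/(4.95)² = 66.27/(374·4.95²) = 0.0072.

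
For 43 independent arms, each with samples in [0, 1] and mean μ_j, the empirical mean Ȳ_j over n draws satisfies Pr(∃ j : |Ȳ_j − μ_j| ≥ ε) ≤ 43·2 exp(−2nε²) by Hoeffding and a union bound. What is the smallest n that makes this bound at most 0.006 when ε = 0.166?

Need 2·43·exp(−2nε²) ≤ 0.006, i.e. exp(−2nε²) ≤ 0.006/86.
So 2nε² ≥ ln(86/0.006) = 9.570343.
Hence n ≥ 9.570343/(2·0.166²) = 173.653.
The smallest integer n is 174.

174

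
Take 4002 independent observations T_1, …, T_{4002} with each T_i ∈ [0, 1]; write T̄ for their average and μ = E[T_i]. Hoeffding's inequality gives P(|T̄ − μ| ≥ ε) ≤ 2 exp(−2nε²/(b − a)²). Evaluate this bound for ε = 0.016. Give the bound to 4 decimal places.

0.2577

Exponent: 2nε²/(b − a)² = 2·4002·0.016² / 1² = 2.04902.
Bound = 2·exp(−2.04902) = 0.25772.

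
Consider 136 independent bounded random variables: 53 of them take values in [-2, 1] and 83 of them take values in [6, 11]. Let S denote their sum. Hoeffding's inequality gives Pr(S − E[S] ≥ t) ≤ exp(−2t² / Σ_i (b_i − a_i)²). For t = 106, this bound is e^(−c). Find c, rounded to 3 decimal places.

Σ(b_i − a_i)² = 53·3² + 83·5² = 2552.
c = 2t² / 2552 = 2·106² / 2552 = 8.8056.

8.806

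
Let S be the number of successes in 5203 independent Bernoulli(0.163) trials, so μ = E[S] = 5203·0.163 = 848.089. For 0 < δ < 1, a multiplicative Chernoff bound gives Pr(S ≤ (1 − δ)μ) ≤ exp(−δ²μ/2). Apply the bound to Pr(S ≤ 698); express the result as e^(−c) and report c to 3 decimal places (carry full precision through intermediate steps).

Write 698 = (1 − δ)μ, so δ = 1 − 698/848.089 = 0.1769732…
Then the exponent is δ²μ/2 = (μ − 698)²/(2μ) = 13.280863.

13.281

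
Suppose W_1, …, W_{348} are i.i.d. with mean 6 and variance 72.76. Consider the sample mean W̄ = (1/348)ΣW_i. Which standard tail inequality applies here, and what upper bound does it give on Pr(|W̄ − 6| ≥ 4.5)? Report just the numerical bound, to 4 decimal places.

With mean and variance of each term known, Chebyshev's inequality bounds the deviation of the sum (or sample mean).
Var(W̄) = Var(W_i)/n = 72.76/348 = 0.20908.
Chebyshev: Pr(|W̄ − 6| ≥ 4.5) ≤ Var(W̄)/(4.5)² = 72.76/(348·4.5²) = 0.0103.

0.0103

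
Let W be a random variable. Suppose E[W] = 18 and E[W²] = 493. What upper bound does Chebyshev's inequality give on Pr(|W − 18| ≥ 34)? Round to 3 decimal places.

Var(W) = E[W²] − (E[W])² = 493 − 324 = 169.
Chebyshev's inequality: Pr(|W − μ| ≥ t) ≤ Var(W)/t² = 169/1156 = 0.1462.

0.146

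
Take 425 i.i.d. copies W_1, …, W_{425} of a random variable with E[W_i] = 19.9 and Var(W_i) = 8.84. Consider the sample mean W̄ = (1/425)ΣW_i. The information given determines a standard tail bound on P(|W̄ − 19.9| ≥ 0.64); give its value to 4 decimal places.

With mean and variance of each term known, Chebyshev's inequality bounds the deviation of the sum (or sample mean).
Var(W̄) = Var(W_i)/n = 8.84/425 = 0.0208.
Chebyshev: P(|W̄ − 19.9| ≥ 0.64) ≤ Var(W̄)/(0.64)² = 8.84/(425·0.64²) = 0.0508.

0.0508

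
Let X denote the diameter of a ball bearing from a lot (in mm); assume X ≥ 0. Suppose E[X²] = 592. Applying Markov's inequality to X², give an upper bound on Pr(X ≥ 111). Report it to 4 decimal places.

0.0480

Since X ≥ 0, the event {X ≥ 111} is the same as {X² ≥ 12321}.
Markov's inequality applied to X² gives Pr(X² ≥ 12321) ≤ E[X²]/12321 = 592/12321 = 0.0480.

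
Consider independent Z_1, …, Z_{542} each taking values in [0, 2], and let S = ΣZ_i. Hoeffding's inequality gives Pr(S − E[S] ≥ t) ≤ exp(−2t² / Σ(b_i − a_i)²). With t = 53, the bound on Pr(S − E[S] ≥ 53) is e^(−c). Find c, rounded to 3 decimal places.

Σ(b_i − a_i)² = 542·(2)² = 2168.
c = 2t²/2168 = 2·53²/2168 = 2.5913.

2.591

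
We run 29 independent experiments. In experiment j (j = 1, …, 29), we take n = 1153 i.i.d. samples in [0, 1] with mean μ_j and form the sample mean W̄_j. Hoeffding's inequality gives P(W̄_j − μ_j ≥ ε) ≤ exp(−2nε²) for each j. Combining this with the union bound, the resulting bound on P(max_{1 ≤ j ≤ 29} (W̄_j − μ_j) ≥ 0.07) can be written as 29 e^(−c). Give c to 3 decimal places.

11.299

Union bound over the 29 events: P(max_{1 ≤ j ≤ 29} (W̄_j − μ_j) ≥ 0.07) ≤ 29·exp(−2nε²) = 29 exp(−2·1153·0.07²).
So c = 2·1153·0.07² = 11.2994.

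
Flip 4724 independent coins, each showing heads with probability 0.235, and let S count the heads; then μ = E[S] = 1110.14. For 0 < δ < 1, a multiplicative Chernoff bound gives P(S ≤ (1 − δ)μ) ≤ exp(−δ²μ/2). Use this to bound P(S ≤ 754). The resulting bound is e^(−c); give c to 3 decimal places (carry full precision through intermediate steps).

57.126

Write 754 = (1 − δ)μ, so δ = 1 − 754/1110.14 = 0.3208064…
Then the exponent is δ²μ/2 = (μ − 754)²/(2μ) = 57.125993.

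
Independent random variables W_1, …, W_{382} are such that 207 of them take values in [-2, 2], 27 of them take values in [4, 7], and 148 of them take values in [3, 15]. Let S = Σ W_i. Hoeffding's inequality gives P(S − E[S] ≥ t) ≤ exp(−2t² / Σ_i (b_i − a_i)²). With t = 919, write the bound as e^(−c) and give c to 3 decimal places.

Σ(b_i − a_i)² = 207·4² + 27·3² + 148·12² = 24867.
c = 2t² / 24867 = 2·919² / 24867 = 67.9262.

67.926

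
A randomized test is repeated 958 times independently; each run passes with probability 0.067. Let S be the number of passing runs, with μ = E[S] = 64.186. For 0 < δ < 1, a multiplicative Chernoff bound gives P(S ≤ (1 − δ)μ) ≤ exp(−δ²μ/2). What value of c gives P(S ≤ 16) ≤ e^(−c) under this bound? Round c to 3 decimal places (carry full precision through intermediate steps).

18.087

Write 16 = (1 − δ)μ, so δ = 1 − 16/64.186 = 0.7507245…
Then the exponent is δ²μ/2 = (μ − 16)²/(2μ) = 18.087204.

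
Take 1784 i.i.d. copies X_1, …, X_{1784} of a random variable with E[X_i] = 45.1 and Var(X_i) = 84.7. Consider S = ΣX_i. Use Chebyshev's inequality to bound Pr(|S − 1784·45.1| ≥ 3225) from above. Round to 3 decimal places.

Var(S) = n·Var(X_i) = 1784·84.7 = 151104.8.
Chebyshev: Pr(|S − 1784·45.1| ≥ 3225) ≤ Var(S)/3225² = 151104.8/10400625 = 0.0145.

0.015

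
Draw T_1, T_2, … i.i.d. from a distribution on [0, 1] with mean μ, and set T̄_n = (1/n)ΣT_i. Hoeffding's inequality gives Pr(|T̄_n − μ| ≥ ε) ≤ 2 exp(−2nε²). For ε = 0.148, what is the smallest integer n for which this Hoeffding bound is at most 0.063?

79

Require 2·exp(−2nε²) ≤ 0.063, i.e. 2nε² ≥ ln(2/0.063) = 3.457768.
So n ≥ 3.457768 / (2·0.148²) = 78.930.
The smallest integer n is 79.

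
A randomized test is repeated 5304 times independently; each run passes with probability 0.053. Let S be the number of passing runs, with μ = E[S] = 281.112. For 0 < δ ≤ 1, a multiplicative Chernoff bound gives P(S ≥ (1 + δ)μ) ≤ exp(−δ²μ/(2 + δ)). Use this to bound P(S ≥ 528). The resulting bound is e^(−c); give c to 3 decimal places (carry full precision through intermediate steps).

75.334

Write 528 = (1 + δ)μ, so δ = 528/281.112 − 1 = 0.8782549…
Then the exponent is δ²μ/(2 + δ) = (528 − μ)² / (μ·(2 + δ)) = 75.334051.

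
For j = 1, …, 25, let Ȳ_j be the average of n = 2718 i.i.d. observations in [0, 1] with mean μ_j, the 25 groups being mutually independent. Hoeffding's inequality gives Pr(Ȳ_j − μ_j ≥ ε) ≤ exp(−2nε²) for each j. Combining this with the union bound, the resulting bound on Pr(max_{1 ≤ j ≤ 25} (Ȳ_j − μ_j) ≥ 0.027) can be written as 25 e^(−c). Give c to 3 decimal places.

Union bound over the 25 events: Pr(max_{1 ≤ j ≤ 25} (Ȳ_j − μ_j) ≥ 0.027) ≤ 25·exp(−2nε²) = 25 exp(−2·2718·0.027²).
So c = 2·2718·0.027² = 3.9628.

3.963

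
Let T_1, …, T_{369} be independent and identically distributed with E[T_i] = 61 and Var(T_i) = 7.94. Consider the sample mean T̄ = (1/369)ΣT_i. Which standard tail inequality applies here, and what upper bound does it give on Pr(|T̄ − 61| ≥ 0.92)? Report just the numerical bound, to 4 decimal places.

0.0254

With mean and variance of each term known, Chebyshev's inequality bounds the deviation of the sum (or sample mean).
Var(T̄) = Var(T_i)/n = 7.94/369 = 0.021518.
Chebyshev: Pr(|T̄ − 61| ≥ 0.92) ≤ Var(T̄)/(0.92)² = 7.94/(369·0.92²) = 0.0254.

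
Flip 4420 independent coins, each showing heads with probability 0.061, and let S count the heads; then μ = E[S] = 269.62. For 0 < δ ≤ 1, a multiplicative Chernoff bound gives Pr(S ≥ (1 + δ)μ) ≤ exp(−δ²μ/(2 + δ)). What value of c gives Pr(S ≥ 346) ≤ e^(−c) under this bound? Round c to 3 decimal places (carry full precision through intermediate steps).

9.476

Write 346 = (1 + δ)μ, so δ = 346/269.62 − 1 = 0.2832876…
Then the exponent is δ²μ/(2 + δ) = (346 − μ)² / (μ·(2 + δ)) = 9.476470.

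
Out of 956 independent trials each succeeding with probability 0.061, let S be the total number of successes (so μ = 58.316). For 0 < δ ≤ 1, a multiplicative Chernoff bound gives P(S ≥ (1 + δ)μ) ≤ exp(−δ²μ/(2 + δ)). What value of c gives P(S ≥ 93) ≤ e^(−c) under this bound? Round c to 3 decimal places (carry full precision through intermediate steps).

7.950

Write 93 = (1 + δ)μ, so δ = 93/58.316 − 1 = 0.5947596…
Then the exponent is δ²μ/(2 + δ) = (93 − μ)² / (μ·(2 + δ)) = 7.950117.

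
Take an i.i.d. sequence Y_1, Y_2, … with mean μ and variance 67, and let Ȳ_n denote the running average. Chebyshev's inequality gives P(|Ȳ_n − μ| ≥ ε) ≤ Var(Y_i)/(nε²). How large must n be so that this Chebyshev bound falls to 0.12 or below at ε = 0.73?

1048

Require 67/(n·0.73²) ≤ 0.12, i.e. n ≥ 67/(0.12·0.73²) = 1047.726.
The smallest integer n is 1048.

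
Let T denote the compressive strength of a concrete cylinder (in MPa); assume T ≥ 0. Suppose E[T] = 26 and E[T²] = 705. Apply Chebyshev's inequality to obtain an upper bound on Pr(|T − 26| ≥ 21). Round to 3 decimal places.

Var(T) = E[T²] − (E[T])² = 705 − 676 = 29.
Chebyshev's inequality: Pr(|T − μ| ≥ t) ≤ Var(T)/t² = 29/441 = 0.0658.

0.066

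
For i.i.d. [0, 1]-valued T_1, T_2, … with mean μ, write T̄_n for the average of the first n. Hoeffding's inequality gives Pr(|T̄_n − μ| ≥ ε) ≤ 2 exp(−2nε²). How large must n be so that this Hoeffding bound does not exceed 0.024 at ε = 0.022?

4570

Require 2·exp(−2nε²) ≤ 0.024, i.e. 2nε² ≥ ln(2/0.024) = 4.422849.
So n ≥ 4.422849 / (2·0.022²) = 4569.059.
The smallest integer n is 4570.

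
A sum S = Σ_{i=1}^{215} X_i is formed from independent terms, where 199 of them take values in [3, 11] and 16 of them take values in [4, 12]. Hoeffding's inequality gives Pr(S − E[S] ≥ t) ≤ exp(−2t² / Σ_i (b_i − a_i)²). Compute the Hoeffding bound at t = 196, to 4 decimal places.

Σ(b_i − a_i)² = 199·8² + 16·8² = 13760.
Exponent = 2·196² / 13760 = 5.58372.
Bound = exp(−5.58372) = 0.00376.

0.0038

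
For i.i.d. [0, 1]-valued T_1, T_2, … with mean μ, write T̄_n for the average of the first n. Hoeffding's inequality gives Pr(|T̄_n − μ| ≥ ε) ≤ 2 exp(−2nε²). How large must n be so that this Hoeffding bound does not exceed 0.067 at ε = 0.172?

Require 2·exp(−2nε²) ≤ 0.067, i.e. 2nε² ≥ ln(2/0.067) = 3.396210.
So n ≥ 3.396210 / (2·0.172²) = 57.399.
The smallest integer n is 58.

58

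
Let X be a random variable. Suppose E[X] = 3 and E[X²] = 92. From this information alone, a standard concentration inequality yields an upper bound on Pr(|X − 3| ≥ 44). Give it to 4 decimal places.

The first two moments determine the variance, so Chebyshev's inequality is the sharpest standard bound available.
Var(X) = E[X²] − (E[X])² = 92 − 9 = 83.
Chebyshev's inequality: Pr(|X − μ| ≥ t) ≤ Var(X)/t² = 83/1936 = 0.0429.

0.0429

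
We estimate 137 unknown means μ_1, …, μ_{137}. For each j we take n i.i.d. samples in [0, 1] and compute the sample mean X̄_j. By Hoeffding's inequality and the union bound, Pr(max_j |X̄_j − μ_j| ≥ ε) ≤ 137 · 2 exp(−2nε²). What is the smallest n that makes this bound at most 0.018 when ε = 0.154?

Need 2·137·exp(−2nε²) ≤ 0.018, i.e. exp(−2nε²) ≤ 0.018/274.
So 2nε² ≥ ln(274/0.018) = 9.630512.
Hence n ≥ 9.630512/(2·0.154²) = 203.038.
The smallest integer n is 204.

204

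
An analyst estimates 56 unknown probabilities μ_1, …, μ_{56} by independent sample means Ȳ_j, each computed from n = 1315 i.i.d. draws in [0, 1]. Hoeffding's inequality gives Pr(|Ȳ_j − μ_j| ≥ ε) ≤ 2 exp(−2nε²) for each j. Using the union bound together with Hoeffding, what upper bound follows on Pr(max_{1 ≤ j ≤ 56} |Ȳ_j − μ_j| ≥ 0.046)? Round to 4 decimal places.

Per-experiment Hoeffding bound: 2·exp(−2·1315·0.046²) = 2·exp(−5.56508) = 0.0076585.
Union bound over 56 events: 56·0.0076585 = 0.42888.

0.4289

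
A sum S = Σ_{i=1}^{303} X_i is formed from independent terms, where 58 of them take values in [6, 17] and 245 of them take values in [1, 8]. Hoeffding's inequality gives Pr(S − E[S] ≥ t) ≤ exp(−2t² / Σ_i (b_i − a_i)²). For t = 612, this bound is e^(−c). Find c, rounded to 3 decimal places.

Σ(b_i − a_i)² = 58·11² + 245·7² = 19023.
c = 2t² / 19023 = 2·612² / 19023 = 39.3780.

39.378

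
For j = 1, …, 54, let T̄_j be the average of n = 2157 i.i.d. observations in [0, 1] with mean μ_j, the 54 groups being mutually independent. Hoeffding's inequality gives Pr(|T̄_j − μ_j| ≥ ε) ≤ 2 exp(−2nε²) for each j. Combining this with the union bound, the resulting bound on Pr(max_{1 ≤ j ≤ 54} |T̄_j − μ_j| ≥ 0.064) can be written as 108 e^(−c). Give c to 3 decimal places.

Union bound over the 54 events: Pr(max_{1 ≤ j ≤ 54} |T̄_j − μ_j| ≥ 0.064) ≤ 54·2·exp(−2nε²) = 108 exp(−2·2157·0.064²).
So c = 2·2157·0.064² = 17.6701.

17.670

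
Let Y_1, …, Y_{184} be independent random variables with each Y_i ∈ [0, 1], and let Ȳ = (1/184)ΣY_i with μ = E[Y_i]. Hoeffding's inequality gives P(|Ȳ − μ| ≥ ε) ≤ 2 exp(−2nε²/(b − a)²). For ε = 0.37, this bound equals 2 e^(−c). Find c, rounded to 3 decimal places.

c = 2nε²/(b − a)² = 2·184·0.37² / 1² = 50.3792.

50.379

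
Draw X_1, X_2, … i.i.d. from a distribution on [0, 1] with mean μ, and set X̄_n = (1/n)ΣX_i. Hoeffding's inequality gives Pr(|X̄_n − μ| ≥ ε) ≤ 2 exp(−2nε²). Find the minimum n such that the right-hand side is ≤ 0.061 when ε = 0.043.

Require 2·exp(−2nε²) ≤ 0.061, i.e. 2nε² ≥ ln(2/0.061) = 3.490029.
So n ≥ 3.490029 / (2·0.043²) = 943.761.
The smallest integer n is 944.

944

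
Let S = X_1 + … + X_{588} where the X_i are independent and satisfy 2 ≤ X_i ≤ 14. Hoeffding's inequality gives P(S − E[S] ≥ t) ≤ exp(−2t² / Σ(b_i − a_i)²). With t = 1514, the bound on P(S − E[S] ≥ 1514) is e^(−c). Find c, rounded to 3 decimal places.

Σ(b_i − a_i)² = 588·(12)² = 84672.
c = 2t²/84672 = 2·1514²/84672 = 54.1430.

54.143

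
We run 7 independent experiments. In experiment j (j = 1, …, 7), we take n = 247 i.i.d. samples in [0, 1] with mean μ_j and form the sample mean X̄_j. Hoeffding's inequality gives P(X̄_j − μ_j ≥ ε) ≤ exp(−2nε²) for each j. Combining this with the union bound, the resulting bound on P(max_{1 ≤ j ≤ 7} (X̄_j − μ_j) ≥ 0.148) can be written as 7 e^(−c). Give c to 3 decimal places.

Union bound over the 7 events: P(max_{1 ≤ j ≤ 7} (X̄_j − μ_j) ≥ 0.148) ≤ 7·exp(−2nε²) = 7 exp(−2·247·0.148²).
So c = 2·247·0.148² = 10.8206.

10.821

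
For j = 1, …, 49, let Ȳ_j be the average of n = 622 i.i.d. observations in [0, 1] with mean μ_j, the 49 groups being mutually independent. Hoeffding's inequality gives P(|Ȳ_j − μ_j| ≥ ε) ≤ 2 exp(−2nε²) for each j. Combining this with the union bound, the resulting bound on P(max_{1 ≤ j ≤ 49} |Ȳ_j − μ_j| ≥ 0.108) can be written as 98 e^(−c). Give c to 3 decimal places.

14.510

Union bound over the 49 events: P(max_{1 ≤ j ≤ 49} |Ȳ_j − μ_j| ≥ 0.108) ≤ 49·2·exp(−2nε²) = 98 exp(−2·622·0.108²).
So c = 2·622·0.108² = 14.5100.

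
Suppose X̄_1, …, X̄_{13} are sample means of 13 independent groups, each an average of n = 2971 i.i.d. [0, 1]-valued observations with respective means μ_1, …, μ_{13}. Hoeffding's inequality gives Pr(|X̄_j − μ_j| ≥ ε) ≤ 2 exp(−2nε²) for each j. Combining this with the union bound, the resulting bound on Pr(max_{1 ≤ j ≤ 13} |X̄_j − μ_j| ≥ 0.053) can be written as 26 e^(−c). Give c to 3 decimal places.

Union bound over the 13 events: Pr(max_{1 ≤ j ≤ 13} |X̄_j − μ_j| ≥ 0.053) ≤ 13·2·exp(−2nε²) = 26 exp(−2·2971·0.053²).
So c = 2·2971·0.053² = 16.6911.

16.691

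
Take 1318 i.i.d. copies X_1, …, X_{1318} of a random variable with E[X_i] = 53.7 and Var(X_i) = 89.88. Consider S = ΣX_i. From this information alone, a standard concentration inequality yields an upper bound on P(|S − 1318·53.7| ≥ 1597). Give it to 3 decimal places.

With mean and variance of each term known, Chebyshev's inequality bounds the deviation of the sum (or sample mean).
Var(S) = n·Var(X_i) = 1318·89.88 = 118461.84.
Chebyshev: P(|S − 1318·53.7| ≥ 1597) ≤ Var(S)/1597² = 118461.84/2550409 = 0.0464.

0.046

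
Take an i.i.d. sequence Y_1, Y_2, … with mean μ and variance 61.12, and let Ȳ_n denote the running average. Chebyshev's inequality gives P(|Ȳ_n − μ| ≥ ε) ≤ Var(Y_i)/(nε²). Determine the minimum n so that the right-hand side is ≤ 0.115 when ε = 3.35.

Require 61.12/(n·3.35²) ≤ 0.115, i.e. n ≥ 61.12/(0.115·3.35²) = 47.358.
The smallest integer n is 48.

48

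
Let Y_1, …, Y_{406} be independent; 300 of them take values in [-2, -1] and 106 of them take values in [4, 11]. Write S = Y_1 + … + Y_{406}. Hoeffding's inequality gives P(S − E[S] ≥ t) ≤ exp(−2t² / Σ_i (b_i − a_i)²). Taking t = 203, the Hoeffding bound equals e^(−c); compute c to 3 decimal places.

15.001

Σ(b_i − a_i)² = 300·1² + 106·7² = 5494.
c = 2t² / 5494 = 2·203² / 5494 = 15.0015.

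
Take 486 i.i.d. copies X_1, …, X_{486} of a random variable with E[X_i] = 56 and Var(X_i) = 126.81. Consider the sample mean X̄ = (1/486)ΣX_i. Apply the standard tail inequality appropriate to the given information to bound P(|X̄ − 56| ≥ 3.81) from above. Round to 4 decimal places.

0.0180

With mean and variance of each term known, Chebyshev's inequality bounds the deviation of the sum (or sample mean).
Var(X̄) = Var(X_i)/n = 126.81/486 = 0.26093.
Chebyshev: P(|X̄ − 56| ≥ 3.81) ≤ Var(X̄)/(3.81)² = 126.81/(486·3.81²) = 0.0180.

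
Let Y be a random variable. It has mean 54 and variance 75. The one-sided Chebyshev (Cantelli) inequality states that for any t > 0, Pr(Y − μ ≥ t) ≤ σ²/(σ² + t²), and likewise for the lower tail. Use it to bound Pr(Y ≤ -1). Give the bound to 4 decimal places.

Here σ² = 75 and t = 55, so σ² + t² = 3100.
Cantelli's bound: 75/3100 = 0.0242.

0.0242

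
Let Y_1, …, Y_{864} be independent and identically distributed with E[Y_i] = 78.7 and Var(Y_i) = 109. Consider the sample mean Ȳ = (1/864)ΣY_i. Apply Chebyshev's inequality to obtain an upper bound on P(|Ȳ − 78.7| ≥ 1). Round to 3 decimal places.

0.126

Var(Ȳ) = Var(Y_i)/n = 109/864 = 0.12616.
Chebyshev: P(|Ȳ − 78.7| ≥ 1) ≤ Var(Ȳ)/(1)² = 109/(864·1²) = 0.1262.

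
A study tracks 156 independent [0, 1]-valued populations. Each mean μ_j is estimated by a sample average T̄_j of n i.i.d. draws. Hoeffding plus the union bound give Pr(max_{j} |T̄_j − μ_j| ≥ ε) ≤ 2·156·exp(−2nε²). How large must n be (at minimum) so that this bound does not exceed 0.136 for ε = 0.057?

Need 2·156·exp(−2nε²) ≤ 0.136, i.e. exp(−2nε²) ≤ 0.136/312.
So 2nε² ≥ ln(312/0.136) = 7.738104.
Hence n ≥ 7.738104/(2·0.057²) = 1190.844.
The smallest integer n is 1191.

1191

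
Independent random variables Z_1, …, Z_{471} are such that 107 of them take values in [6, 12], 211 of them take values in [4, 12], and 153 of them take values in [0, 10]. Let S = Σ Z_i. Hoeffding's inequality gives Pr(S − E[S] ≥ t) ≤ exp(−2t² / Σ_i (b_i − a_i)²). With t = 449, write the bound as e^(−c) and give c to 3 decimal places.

12.347

Σ(b_i − a_i)² = 107·6² + 211·8² + 153·10² = 32656.
c = 2t² / 32656 = 2·449² / 32656 = 12.3470.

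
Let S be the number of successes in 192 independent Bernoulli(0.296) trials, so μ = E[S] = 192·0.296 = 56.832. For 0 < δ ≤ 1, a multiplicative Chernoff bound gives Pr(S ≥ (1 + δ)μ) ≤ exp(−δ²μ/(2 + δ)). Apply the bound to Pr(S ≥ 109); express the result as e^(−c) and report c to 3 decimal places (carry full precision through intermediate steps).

Write 109 = (1 + δ)μ, so δ = 109/56.832 − 1 = 0.9179336…
Then the exponent is δ²μ/(2 + δ) = (109 − μ)² / (μ·(2 + δ)) = 16.411189.

16.411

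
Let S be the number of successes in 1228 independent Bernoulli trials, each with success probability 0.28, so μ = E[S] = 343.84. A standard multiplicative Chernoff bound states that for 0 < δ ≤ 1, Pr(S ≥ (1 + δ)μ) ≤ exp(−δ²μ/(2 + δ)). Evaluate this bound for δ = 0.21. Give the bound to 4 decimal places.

Exponent = δ²μ/(2 + δ) = 0.21²·343.84/2.21 = 6.8612.
Bound = exp(−6.8612) = 0.00105.

0.0010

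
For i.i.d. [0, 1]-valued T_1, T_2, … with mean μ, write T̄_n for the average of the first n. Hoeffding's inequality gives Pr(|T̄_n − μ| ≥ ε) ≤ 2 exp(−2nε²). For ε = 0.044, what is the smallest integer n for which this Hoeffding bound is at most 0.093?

Require 2·exp(−2nε²) ≤ 0.093, i.e. 2nε² ≥ ln(2/0.093) = 3.068303.
So n ≥ 3.068303 / (2·0.044²) = 792.434.
The smallest integer n is 793.

793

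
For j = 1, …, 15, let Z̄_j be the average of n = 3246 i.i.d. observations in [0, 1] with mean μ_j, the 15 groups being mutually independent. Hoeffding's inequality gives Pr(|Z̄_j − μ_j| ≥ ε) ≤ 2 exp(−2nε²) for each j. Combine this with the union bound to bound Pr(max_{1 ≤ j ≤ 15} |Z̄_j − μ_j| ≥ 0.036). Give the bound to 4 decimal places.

Per-experiment Hoeffding bound: 2·exp(−2·3246·0.036²) = 2·exp(−8.41363) = 0.00044365.
Union bound over 15 events: 15·0.00044365 = 0.00665.

0.0067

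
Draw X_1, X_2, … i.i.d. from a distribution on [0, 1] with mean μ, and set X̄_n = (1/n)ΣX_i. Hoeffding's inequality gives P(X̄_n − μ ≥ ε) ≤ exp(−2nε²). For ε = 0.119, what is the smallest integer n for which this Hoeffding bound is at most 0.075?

Require exp(−2nε²) ≤ 0.075, i.e. 2nε² ≥ ln(1/0.075) = 2.590267.
So n ≥ 2.590267 / (2·0.119²) = 91.458.
The smallest integer n is 92.

92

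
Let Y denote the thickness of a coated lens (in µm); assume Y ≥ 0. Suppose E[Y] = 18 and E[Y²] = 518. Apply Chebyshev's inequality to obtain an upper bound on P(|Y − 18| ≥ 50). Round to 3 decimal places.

Var(Y) = E[Y²] − (E[Y])² = 518 − 324 = 194.
Chebyshev's inequality: P(|Y − μ| ≥ t) ≤ Var(Y)/t² = 194/2500 = 0.0776.

0.078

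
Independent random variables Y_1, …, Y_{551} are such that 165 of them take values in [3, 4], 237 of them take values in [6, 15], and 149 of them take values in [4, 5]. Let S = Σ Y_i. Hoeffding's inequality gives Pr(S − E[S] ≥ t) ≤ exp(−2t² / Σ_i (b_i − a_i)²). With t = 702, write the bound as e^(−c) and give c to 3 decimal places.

Σ(b_i − a_i)² = 165·1² + 237·9² + 149·1² = 19511.
c = 2t² / 19511 = 2·702² / 19511 = 50.5155.

50.516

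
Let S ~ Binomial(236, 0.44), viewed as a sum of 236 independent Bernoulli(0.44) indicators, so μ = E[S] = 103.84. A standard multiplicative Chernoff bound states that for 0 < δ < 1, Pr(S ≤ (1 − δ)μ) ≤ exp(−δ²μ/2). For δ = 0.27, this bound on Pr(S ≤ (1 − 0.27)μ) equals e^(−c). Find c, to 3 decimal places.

3.785

c = δ²μ/2 = 0.27²·103.84/2 = 3.7850.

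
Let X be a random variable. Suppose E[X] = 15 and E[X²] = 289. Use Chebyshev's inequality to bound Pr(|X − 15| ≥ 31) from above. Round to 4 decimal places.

0.0666

Var(X) = E[X²] − (E[X])² = 289 − 225 = 64.
Chebyshev's inequality: Pr(|X − μ| ≥ t) ≤ Var(X)/t² = 64/961 = 0.0666.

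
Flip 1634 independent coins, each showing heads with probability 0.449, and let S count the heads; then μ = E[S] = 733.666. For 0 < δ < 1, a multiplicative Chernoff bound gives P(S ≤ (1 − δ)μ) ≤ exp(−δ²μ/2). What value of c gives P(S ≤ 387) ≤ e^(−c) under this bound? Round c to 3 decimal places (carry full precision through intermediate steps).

Write 387 = (1 − δ)μ, so δ = 1 − 387/733.666 = 0.472512…
Then the exponent is δ²μ/2 = (μ − 387)²/(2μ) = 81.901925.

81.902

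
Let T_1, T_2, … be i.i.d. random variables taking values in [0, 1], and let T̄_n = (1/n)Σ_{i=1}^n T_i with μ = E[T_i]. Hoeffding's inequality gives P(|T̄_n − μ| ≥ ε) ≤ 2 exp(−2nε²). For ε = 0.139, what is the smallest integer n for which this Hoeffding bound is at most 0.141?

69

Require 2·exp(−2nε²) ≤ 0.141, i.e. 2nε² ≥ ln(2/0.141) = 2.652143.
So n ≥ 2.652143 / (2·0.139²) = 68.634.
The smallest integer n is 69.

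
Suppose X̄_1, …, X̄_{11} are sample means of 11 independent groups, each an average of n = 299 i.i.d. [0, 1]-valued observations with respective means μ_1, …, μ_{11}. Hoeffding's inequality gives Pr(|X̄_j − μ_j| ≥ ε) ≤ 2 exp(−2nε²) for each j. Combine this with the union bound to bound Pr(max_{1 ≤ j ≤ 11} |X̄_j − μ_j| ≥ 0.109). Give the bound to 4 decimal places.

0.0181

Per-experiment Hoeffding bound: 2·exp(−2·299·0.109²) = 2·exp(−7.10484) = 0.0016422.
Union bound over 11 events: 11·0.0016422 = 0.01806.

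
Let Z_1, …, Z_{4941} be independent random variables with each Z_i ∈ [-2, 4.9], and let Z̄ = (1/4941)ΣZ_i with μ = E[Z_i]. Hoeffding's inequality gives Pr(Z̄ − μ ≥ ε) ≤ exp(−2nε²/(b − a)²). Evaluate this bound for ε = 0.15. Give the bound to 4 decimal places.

0.0094

Exponent: 2nε²/(b − a)² = 2·4941·0.15² / 6.9² = 4.67013.
Bound = exp(−4.67013) = 0.00937.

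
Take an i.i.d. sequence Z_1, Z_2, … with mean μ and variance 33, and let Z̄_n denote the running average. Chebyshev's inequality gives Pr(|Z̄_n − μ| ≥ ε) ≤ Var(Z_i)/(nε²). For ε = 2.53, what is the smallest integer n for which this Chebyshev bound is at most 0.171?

31

Require 33/(n·2.53²) ≤ 0.171, i.e. n ≥ 33/(0.171·2.53²) = 30.149.
The smallest integer n is 31.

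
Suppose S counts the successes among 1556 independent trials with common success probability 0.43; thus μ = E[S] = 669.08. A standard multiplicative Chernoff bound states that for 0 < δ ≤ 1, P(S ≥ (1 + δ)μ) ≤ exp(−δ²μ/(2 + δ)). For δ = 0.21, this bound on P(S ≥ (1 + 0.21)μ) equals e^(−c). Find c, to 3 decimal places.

13.351

c = δ²μ/(2 + δ) = 0.21²·669.08/(2 + 0.21) = 13.3513.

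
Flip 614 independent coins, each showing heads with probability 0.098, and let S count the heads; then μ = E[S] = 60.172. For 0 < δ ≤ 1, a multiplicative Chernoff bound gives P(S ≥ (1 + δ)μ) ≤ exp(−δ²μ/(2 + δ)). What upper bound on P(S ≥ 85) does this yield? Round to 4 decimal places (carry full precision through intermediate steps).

0.0143

Write 85 = (1 + δ)μ, so δ = 85/60.172 − 1 = 0.4126172…
Then the exponent is δ²μ/(2 + δ) = (85 − μ)² / (μ·(2 + δ)) = 4.246202.
Bound = exp(−4.246202) = 0.01432.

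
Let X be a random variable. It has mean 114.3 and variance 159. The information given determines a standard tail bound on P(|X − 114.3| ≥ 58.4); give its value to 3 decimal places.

Mean and variance are known, so Chebyshev's inequality applies.
Chebyshev: P(|X − μ| ≥ t) ≤ Var(X)/t².
Bound = 159 / 3410.56 = 0.0466.

0.047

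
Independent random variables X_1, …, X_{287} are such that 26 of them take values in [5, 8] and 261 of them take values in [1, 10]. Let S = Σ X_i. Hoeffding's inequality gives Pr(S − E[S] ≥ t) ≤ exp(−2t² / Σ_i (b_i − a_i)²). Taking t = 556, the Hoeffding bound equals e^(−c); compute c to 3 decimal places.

28.925

Σ(b_i − a_i)² = 26·3² + 261·9² = 21375.
c = 2t² / 21375 = 2·556² / 21375 = 28.9250.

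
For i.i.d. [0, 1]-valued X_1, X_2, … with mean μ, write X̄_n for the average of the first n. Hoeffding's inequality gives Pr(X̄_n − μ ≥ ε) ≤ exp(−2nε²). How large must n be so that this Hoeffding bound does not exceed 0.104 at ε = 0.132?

Require exp(−2nε²) ≤ 0.104, i.e. 2nε² ≥ ln(1/0.104) = 2.263364.
So n ≥ 2.263364 / (2·0.132²) = 64.950.
The smallest integer n is 65.

65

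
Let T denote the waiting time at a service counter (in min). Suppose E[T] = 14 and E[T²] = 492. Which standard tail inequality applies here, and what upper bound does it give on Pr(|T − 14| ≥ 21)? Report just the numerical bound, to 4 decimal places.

The first two moments determine the variance, so Chebyshev's inequality is the sharpest standard bound available.
Var(T) = E[T²] − (E[T])² = 492 − 196 = 296.
Chebyshev's inequality: Pr(|T − μ| ≥ t) ≤ Var(T)/t² = 296/441 = 0.6712.

0.6712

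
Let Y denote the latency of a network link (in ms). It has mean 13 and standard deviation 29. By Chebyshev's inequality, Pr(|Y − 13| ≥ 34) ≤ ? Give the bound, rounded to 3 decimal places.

Chebyshev: Pr(|Y − μ| ≥ t) ≤ Var(Y)/t².
Var(Y) = σ² = 29² = 841.
Bound = 841 / 1156 = 0.7275.

0.728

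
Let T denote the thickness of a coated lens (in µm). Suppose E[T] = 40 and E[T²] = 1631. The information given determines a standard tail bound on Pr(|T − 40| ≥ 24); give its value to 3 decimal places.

The first two moments determine the variance, so Chebyshev's inequality is the sharpest standard bound available.
Var(T) = E[T²] − (E[T])² = 1631 − 1600 = 31.
Chebyshev's inequality: Pr(|T − μ| ≥ t) ≤ Var(T)/t² = 31/576 = 0.0538.

0.054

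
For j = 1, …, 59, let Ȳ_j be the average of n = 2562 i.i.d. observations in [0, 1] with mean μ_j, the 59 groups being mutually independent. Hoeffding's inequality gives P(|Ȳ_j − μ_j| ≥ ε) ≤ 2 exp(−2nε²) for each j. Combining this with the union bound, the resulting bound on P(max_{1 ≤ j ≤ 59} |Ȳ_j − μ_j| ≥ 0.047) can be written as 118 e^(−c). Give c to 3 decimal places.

11.319

Union bound over the 59 events: P(max_{1 ≤ j ≤ 59} |Ȳ_j − μ_j| ≥ 0.047) ≤ 59·2·exp(−2nε²) = 118 exp(−2·2562·0.047²).
So c = 2·2562·0.047² = 11.3189.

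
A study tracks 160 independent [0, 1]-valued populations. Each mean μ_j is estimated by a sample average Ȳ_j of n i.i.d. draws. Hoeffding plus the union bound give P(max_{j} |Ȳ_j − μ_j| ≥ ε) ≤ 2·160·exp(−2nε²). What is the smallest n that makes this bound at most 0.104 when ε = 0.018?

12395

Need 2·160·exp(−2nε²) ≤ 0.104, i.e. exp(−2nε²) ≤ 0.104/320.
So 2nε² ≥ ln(320/0.104) = 8.031685.
Hence n ≥ 8.031685/(2·0.018²) = 12394.576.
The smallest integer n is 12395.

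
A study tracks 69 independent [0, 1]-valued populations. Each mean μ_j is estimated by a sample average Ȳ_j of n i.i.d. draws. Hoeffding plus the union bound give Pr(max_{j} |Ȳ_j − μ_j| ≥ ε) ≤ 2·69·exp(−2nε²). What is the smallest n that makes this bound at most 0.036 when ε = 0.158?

166

Need 2·69·exp(−2nε²) ≤ 0.036, i.e. exp(−2nε²) ≤ 0.036/138.
So 2nε² ≥ ln(138/0.036) = 8.251490.
Hence n ≥ 8.251490/(2·0.158²) = 165.268.
The smallest integer n is 166.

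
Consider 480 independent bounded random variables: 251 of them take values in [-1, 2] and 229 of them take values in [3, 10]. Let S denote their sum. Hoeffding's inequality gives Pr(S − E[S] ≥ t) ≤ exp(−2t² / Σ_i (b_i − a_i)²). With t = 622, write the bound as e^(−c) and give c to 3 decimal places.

Σ(b_i − a_i)² = 251·3² + 229·7² = 13480.
c = 2t² / 13480 = 2·622² / 13480 = 57.4012.

57.401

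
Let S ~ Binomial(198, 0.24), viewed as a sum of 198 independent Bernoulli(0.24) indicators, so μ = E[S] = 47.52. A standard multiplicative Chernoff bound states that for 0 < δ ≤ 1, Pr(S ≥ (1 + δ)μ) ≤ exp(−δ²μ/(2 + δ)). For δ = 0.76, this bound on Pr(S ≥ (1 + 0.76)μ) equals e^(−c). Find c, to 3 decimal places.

c = δ²μ/(2 + δ) = 0.76²·47.52/(2 + 0.76) = 9.9448.

9.945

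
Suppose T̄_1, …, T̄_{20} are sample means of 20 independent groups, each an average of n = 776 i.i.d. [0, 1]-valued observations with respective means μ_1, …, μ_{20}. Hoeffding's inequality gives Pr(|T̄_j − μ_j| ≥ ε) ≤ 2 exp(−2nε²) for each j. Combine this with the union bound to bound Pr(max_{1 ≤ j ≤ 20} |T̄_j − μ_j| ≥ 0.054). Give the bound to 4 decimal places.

0.4331

Per-experiment Hoeffding bound: 2·exp(−2·776·0.054²) = 2·exp(−4.52563) = 0.021656.
Union bound over 20 events: 20·0.021656 = 0.43311.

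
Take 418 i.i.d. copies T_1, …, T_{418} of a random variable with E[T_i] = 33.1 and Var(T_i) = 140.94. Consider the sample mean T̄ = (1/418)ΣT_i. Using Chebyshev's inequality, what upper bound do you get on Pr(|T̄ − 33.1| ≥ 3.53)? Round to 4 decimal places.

0.0271

Var(T̄) = Var(T_i)/n = 140.94/418 = 0.33718.
Chebyshev: Pr(|T̄ − 33.1| ≥ 3.53) ≤ Var(T̄)/(3.53)² = 140.94/(418·3.53²) = 0.0271.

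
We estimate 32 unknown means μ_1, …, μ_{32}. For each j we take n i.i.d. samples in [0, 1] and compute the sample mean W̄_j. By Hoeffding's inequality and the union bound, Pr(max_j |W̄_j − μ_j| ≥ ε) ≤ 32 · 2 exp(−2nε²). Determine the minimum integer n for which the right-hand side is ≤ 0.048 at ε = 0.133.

204

Need 2·32·exp(−2nε²) ≤ 0.048, i.e. exp(−2nε²) ≤ 0.048/64.
So 2nε² ≥ ln(64/0.048) = 7.195437.
Hence n ≥ 7.195437/(2·0.133²) = 203.387.
The smallest integer n is 204.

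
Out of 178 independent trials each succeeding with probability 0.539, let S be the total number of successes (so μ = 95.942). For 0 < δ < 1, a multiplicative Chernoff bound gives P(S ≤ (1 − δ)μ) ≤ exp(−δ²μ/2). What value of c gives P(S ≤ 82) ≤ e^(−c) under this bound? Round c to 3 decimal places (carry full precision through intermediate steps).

1.013

Write 82 = (1 − δ)μ, so δ = 1 − 82/95.942 = 0.145317…
Then the exponent is δ²μ/2 = (μ − 82)²/(2μ) = 1.013005.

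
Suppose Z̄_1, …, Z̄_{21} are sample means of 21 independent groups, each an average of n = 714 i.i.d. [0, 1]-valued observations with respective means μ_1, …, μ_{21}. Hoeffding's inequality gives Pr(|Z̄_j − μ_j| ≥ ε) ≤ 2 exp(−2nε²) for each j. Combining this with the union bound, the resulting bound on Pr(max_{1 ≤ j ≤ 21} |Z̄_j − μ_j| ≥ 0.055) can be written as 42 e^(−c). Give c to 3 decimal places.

4.320

Union bound over the 21 events: Pr(max_{1 ≤ j ≤ 21} |Z̄_j − μ_j| ≥ 0.055) ≤ 21·2·exp(−2nε²) = 42 exp(−2·714·0.055²).
So c = 2·714·0.055² = 4.3197.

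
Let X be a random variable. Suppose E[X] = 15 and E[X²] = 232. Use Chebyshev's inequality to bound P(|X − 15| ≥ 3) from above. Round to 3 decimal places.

Var(X) = E[X²] − (E[X])² = 232 − 225 = 7.
Chebyshev's inequality: P(|X − μ| ≥ t) ≤ Var(X)/t² = 7/9 = 0.7778.

0.778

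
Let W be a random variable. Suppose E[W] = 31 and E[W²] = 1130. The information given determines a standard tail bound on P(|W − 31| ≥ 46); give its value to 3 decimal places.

The first two moments determine the variance, so Chebyshev's inequality is the sharpest standard bound available.
Var(W) = E[W²] − (E[W])² = 1130 − 961 = 169.
Chebyshev's inequality: P(|W − μ| ≥ t) ≤ Var(W)/t² = 169/2116 = 0.0799.

0.080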